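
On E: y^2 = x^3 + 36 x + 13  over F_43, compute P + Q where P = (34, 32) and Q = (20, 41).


P != Q, so use the chord formula.
s = (y2 - y1) / (x2 - x1) = (9) / (29) mod 43 = 27
x3 = s^2 - x1 - x2 mod 43 = 27^2 - 34 - 20 = 30
y3 = s (x1 - x3) - y1 mod 43 = 27 * (34 - 30) - 32 = 33

P + Q = (30, 33)


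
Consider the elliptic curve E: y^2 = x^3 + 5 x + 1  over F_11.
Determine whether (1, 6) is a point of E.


Check whether y^2 = x^3 + 5 x + 1 (mod 11) for (x, y) = (1, 6).
LHS: y^2 = 6^2 mod 11 = 3
RHS: x^3 + 5 x + 1 = 1^3 + 5*1 + 1 mod 11 = 7
LHS != RHS

No, not on the curve


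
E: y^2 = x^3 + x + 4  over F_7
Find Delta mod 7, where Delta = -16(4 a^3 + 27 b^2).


4 a^3 + 27 b^2 = 4*1^3 + 27*4^2 = 4 + 432 = 436
Delta = -16 * (436) = -6976
Delta mod 7 = 3

Delta = 3 (mod 7)


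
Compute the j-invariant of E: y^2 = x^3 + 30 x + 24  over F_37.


Delta = -16(4 a^3 + 27 b^2) mod 37 = 4
-1728 * (4 a)^3 = -1728 * (4*30)^3 mod 37 = 27
j = 27 * 4^(-1) mod 37 = 16

j = 16 (mod 37)


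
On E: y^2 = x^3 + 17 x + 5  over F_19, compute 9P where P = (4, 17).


k = 9 = 1001_2 (binary, LSB first: 1001)
Double-and-add from P = (4, 17):
  bit 0 = 1: acc = O + (4, 17) = (4, 17)
  bit 1 = 0: acc unchanged = (4, 17)
  bit 2 = 0: acc unchanged = (4, 17)
  bit 3 = 1: acc = (4, 17) + (10, 15) = (3, 8)

9P = (3, 8)


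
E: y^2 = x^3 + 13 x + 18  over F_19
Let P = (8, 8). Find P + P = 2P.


Doubling: s = (3 x1^2 + a) / (2 y1)
s = (3*8^2 + 13) / (2*8) mod 19 = 14
x3 = s^2 - 2 x1 mod 19 = 14^2 - 2*8 = 9
y3 = s (x1 - x3) - y1 mod 19 = 14 * (8 - 9) - 8 = 16

2P = (9, 16)


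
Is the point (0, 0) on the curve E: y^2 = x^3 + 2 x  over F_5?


Check whether y^2 = x^3 + 2 x + 0 (mod 5) for (x, y) = (0, 0).
LHS: y^2 = 0^2 mod 5 = 0
RHS: x^3 + 2 x + 0 = 0^3 + 2*0 + 0 mod 5 = 0
LHS = RHS

Yes, on the curve


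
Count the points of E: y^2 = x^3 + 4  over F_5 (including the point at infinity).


For each x in F_5, count y with y^2 = x^3 + 0 x + 4 mod 5:
  x = 0: RHS = 4, y in [2, 3]  -> 2 point(s)
  x = 1: RHS = 0, y in [0]  -> 1 point(s)
  x = 3: RHS = 1, y in [1, 4]  -> 2 point(s)
Affine points: 5. Add the point at infinity: total = 6.

#E(F_5) = 6


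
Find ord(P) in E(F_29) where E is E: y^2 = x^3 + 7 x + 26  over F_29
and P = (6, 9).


Compute successive multiples of P until we hit O:
  1P = (6, 9)
  2P = (23, 0)
  3P = (6, 20)
  4P = O

ord(P) = 4


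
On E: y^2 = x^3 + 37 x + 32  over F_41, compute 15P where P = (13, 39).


k = 15 = 1111_2 (binary, LSB first: 1111)
Double-and-add from P = (13, 39):
  bit 0 = 1: acc = O + (13, 39) = (13, 39)
  bit 1 = 1: acc = (13, 39) + (20, 11) = (24, 5)
  bit 2 = 1: acc = (24, 5) + (0, 14) = (37, 5)
  bit 3 = 1: acc = (37, 5) + (36, 38) = (32, 35)

15P = (32, 35)


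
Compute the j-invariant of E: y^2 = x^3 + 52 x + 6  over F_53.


Delta = -16(4 a^3 + 27 b^2) mod 53 = 41
-1728 * (4 a)^3 = -1728 * (4*52)^3 mod 53 = 34
j = 34 * 41^(-1) mod 53 = 6

j = 6 (mod 53)


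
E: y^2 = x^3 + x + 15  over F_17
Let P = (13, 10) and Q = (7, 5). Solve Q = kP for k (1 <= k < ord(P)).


Enumerate multiples of P until we hit Q = (7, 5):
  1P = (13, 10)
  2P = (16, 9)
  3P = (7, 5)
Match found at i = 3.

k = 3


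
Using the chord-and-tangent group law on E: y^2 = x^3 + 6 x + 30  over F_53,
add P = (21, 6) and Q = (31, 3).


P != Q, so use the chord formula.
s = (y2 - y1) / (x2 - x1) = (50) / (10) mod 53 = 5
x3 = s^2 - x1 - x2 mod 53 = 5^2 - 21 - 31 = 26
y3 = s (x1 - x3) - y1 mod 53 = 5 * (21 - 26) - 6 = 22

P + Q = (26, 22)


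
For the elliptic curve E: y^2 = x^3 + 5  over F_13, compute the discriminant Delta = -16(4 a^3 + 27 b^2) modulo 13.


4 a^3 + 27 b^2 = 4*0^3 + 27*5^2 = 0 + 675 = 675
Delta = -16 * (675) = -10800
Delta mod 13 = 3

Delta = 3 (mod 13)


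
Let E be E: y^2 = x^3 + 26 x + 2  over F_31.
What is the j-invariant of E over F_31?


Delta = -16(4 a^3 + 27 b^2) mod 31 = 10
-1728 * (4 a)^3 = -1728 * (4*26)^3 mod 31 = 15
j = 15 * 10^(-1) mod 31 = 17

j = 17 (mod 31)


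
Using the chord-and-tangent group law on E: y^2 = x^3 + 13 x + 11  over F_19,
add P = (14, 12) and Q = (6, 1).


P != Q, so use the chord formula.
s = (y2 - y1) / (x2 - x1) = (8) / (11) mod 19 = 18
x3 = s^2 - x1 - x2 mod 19 = 18^2 - 14 - 6 = 0
y3 = s (x1 - x3) - y1 mod 19 = 18 * (14 - 0) - 12 = 12

P + Q = (0, 12)


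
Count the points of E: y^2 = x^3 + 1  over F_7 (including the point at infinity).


For each x in F_7, count y with y^2 = x^3 + 0 x + 1 mod 7:
  x = 0: RHS = 1, y in [1, 6]  -> 2 point(s)
  x = 1: RHS = 2, y in [3, 4]  -> 2 point(s)
  x = 2: RHS = 2, y in [3, 4]  -> 2 point(s)
  x = 3: RHS = 0, y in [0]  -> 1 point(s)
  x = 4: RHS = 2, y in [3, 4]  -> 2 point(s)
  x = 5: RHS = 0, y in [0]  -> 1 point(s)
  x = 6: RHS = 0, y in [0]  -> 1 point(s)
Affine points: 11. Add the point at infinity: total = 12.

#E(F_7) = 12


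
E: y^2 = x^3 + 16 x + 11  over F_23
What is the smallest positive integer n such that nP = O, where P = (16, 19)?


Compute successive multiples of P until we hit O:
  1P = (16, 19)
  2P = (4, 1)
  3P = (11, 0)
  4P = (4, 22)
  5P = (16, 4)
  6P = O

ord(P) = 6


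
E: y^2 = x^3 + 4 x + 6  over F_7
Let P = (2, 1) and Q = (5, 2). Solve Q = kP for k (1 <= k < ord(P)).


Enumerate multiples of P until we hit Q = (5, 2):
  1P = (2, 1)
  2P = (4, 4)
  3P = (5, 5)
  4P = (1, 5)
  5P = (6, 1)
  6P = (6, 6)
  7P = (1, 2)
  8P = (5, 2)
Match found at i = 8.

k = 8


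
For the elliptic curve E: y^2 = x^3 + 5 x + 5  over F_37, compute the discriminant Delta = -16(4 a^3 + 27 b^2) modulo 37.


4 a^3 + 27 b^2 = 4*5^3 + 27*5^2 = 500 + 675 = 1175
Delta = -16 * (1175) = -18800
Delta mod 37 = 33

Delta = 33 (mod 37)


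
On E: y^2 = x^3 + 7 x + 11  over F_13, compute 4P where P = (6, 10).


k = 4 = 100_2 (binary, LSB first: 001)
Double-and-add from P = (6, 10):
  bit 0 = 0: acc unchanged = O
  bit 1 = 0: acc unchanged = O
  bit 2 = 1: acc = O + (6, 3) = (6, 3)

4P = (6, 3)


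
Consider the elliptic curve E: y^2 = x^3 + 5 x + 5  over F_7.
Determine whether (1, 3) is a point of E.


Check whether y^2 = x^3 + 5 x + 5 (mod 7) for (x, y) = (1, 3).
LHS: y^2 = 3^2 mod 7 = 2
RHS: x^3 + 5 x + 5 = 1^3 + 5*1 + 5 mod 7 = 4
LHS != RHS

No, not on the curve


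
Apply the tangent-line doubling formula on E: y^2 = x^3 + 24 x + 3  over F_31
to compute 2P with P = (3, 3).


Doubling: s = (3 x1^2 + a) / (2 y1)
s = (3*3^2 + 24) / (2*3) mod 31 = 24
x3 = s^2 - 2 x1 mod 31 = 24^2 - 2*3 = 12
y3 = s (x1 - x3) - y1 mod 31 = 24 * (3 - 12) - 3 = 29

2P = (12, 29)


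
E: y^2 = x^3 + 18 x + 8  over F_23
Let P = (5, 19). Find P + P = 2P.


Doubling: s = (3 x1^2 + a) / (2 y1)
s = (3*5^2 + 18) / (2*19) mod 23 = 20
x3 = s^2 - 2 x1 mod 23 = 20^2 - 2*5 = 22
y3 = s (x1 - x3) - y1 mod 23 = 20 * (5 - 22) - 19 = 9

2P = (22, 9)


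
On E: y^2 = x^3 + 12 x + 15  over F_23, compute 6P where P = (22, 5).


k = 6 = 110_2 (binary, LSB first: 011)
Double-and-add from P = (22, 5):
  bit 0 = 0: acc unchanged = O
  bit 1 = 1: acc = O + (10, 13) = (10, 13)
  bit 2 = 1: acc = (10, 13) + (9, 22) = (16, 18)

6P = (16, 18)


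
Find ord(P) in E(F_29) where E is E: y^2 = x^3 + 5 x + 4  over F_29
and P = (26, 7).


Compute successive multiples of P until we hit O:
  1P = (26, 7)
  2P = (13, 2)
  3P = (14, 11)
  4P = (2, 14)
  5P = (25, 6)
  6P = (8, 11)
  7P = (4, 1)
  8P = (24, 12)
  ... (continuing to 31P)
  31P = O

ord(P) = 31


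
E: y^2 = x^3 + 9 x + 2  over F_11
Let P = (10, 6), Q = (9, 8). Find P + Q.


P != Q, so use the chord formula.
s = (y2 - y1) / (x2 - x1) = (2) / (10) mod 11 = 9
x3 = s^2 - x1 - x2 mod 11 = 9^2 - 10 - 9 = 7
y3 = s (x1 - x3) - y1 mod 11 = 9 * (10 - 7) - 6 = 10

P + Q = (7, 10)


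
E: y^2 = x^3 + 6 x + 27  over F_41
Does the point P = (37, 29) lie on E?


Check whether y^2 = x^3 + 6 x + 27 (mod 41) for (x, y) = (37, 29).
LHS: y^2 = 29^2 mod 41 = 21
RHS: x^3 + 6 x + 27 = 37^3 + 6*37 + 27 mod 41 = 21
LHS = RHS

Yes, on the curve


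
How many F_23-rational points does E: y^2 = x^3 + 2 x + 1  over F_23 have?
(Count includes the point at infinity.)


For each x in F_23, count y with y^2 = x^3 + 2 x + 1 mod 23:
  x = 0: RHS = 1, y in [1, 22]  -> 2 point(s)
  x = 1: RHS = 4, y in [2, 21]  -> 2 point(s)
  x = 2: RHS = 13, y in [6, 17]  -> 2 point(s)
  x = 4: RHS = 4, y in [2, 21]  -> 2 point(s)
  x = 7: RHS = 13, y in [6, 17]  -> 2 point(s)
  x = 8: RHS = 0, y in [0]  -> 1 point(s)
  x = 9: RHS = 12, y in [9, 14]  -> 2 point(s)
  x = 10: RHS = 9, y in [3, 20]  -> 2 point(s)
  x = 13: RHS = 16, y in [4, 19]  -> 2 point(s)
  x = 14: RHS = 13, y in [6, 17]  -> 2 point(s)
  x = 15: RHS = 2, y in [5, 18]  -> 2 point(s)
  x = 16: RHS = 12, y in [9, 14]  -> 2 point(s)
  x = 17: RHS = 3, y in [7, 16]  -> 2 point(s)
  x = 18: RHS = 4, y in [2, 21]  -> 2 point(s)
  x = 21: RHS = 12, y in [9, 14]  -> 2 point(s)
Affine points: 29. Add the point at infinity: total = 30.

#E(F_23) = 30


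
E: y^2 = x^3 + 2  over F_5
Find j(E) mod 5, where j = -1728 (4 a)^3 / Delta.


Delta = -16(4 a^3 + 27 b^2) mod 5 = 2
-1728 * (4 a)^3 = -1728 * (4*0)^3 mod 5 = 0
j = 0 * 2^(-1) mod 5 = 0

j = 0 (mod 5)


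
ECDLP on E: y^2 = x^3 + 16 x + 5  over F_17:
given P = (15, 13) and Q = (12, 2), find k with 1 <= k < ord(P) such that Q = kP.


Enumerate multiples of P until we hit Q = (12, 2):
  1P = (15, 13)
  2P = (12, 2)
Match found at i = 2.

k = 2


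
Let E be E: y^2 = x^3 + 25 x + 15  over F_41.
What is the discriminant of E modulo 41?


4 a^3 + 27 b^2 = 4*25^3 + 27*15^2 = 62500 + 6075 = 68575
Delta = -16 * (68575) = -1097200
Delta mod 41 = 1

Delta = 1 (mod 41)


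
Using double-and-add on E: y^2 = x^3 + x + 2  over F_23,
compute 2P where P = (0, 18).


k = 2 = 10_2 (binary, LSB first: 01)
Double-and-add from P = (0, 18):
  bit 0 = 0: acc unchanged = O
  bit 1 = 1: acc = O + (3, 3) = (3, 3)

2P = (3, 3)


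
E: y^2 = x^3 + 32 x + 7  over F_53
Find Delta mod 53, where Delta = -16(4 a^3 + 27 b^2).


4 a^3 + 27 b^2 = 4*32^3 + 27*7^2 = 131072 + 1323 = 132395
Delta = -16 * (132395) = -2118320
Delta mod 53 = 37

Delta = 37 (mod 53)


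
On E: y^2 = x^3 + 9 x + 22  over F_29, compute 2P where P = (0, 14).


Doubling: s = (3 x1^2 + a) / (2 y1)
s = (3*0^2 + 9) / (2*14) mod 29 = 20
x3 = s^2 - 2 x1 mod 29 = 20^2 - 2*0 = 23
y3 = s (x1 - x3) - y1 mod 29 = 20 * (0 - 23) - 14 = 19

2P = (23, 19)


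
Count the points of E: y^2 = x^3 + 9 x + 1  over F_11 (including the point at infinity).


For each x in F_11, count y with y^2 = x^3 + 9 x + 1 mod 11:
  x = 0: RHS = 1, y in [1, 10]  -> 2 point(s)
  x = 1: RHS = 0, y in [0]  -> 1 point(s)
  x = 2: RHS = 5, y in [4, 7]  -> 2 point(s)
  x = 3: RHS = 0, y in [0]  -> 1 point(s)
  x = 7: RHS = 0, y in [0]  -> 1 point(s)
Affine points: 7. Add the point at infinity: total = 8.

#E(F_11) = 8


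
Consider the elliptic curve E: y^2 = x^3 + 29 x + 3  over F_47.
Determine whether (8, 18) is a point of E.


Check whether y^2 = x^3 + 29 x + 3 (mod 47) for (x, y) = (8, 18).
LHS: y^2 = 18^2 mod 47 = 42
RHS: x^3 + 29 x + 3 = 8^3 + 29*8 + 3 mod 47 = 42
LHS = RHS

Yes, on the curve


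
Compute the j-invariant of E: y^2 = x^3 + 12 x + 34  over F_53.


Delta = -16(4 a^3 + 27 b^2) mod 53 = 46
-1728 * (4 a)^3 = -1728 * (4*12)^3 mod 53 = 25
j = 25 * 46^(-1) mod 53 = 4

j = 4 (mod 53)


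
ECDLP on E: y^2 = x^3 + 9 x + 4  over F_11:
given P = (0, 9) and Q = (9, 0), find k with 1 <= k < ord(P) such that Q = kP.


Enumerate multiples of P until we hit Q = (9, 0):
  1P = (0, 9)
  2P = (3, 6)
  3P = (9, 0)
Match found at i = 3.

k = 3


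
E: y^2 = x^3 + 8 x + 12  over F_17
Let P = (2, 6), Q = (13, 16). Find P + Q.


P != Q, so use the chord formula.
s = (y2 - y1) / (x2 - x1) = (10) / (11) mod 17 = 4
x3 = s^2 - x1 - x2 mod 17 = 4^2 - 2 - 13 = 1
y3 = s (x1 - x3) - y1 mod 17 = 4 * (2 - 1) - 6 = 15

P + Q = (1, 15)


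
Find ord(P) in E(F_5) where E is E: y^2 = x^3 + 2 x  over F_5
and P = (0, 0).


Compute successive multiples of P until we hit O:
  1P = (0, 0)
  2P = O

ord(P) = 2


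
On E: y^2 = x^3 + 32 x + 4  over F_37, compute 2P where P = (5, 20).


Doubling: s = (3 x1^2 + a) / (2 y1)
s = (3*5^2 + 32) / (2*20) mod 37 = 11
x3 = s^2 - 2 x1 mod 37 = 11^2 - 2*5 = 0
y3 = s (x1 - x3) - y1 mod 37 = 11 * (5 - 0) - 20 = 35

2P = (0, 35)


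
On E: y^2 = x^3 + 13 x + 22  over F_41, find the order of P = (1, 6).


Compute successive multiples of P until we hit O:
  1P = (1, 6)
  2P = (18, 26)
  3P = (17, 21)
  4P = (25, 33)
  5P = (31, 32)
  6P = (40, 34)
  7P = (32, 18)
  8P = (16, 12)
  ... (continuing to 42P)
  42P = O

ord(P) = 42


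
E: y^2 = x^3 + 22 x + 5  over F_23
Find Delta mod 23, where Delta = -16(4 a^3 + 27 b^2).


4 a^3 + 27 b^2 = 4*22^3 + 27*5^2 = 42592 + 675 = 43267
Delta = -16 * (43267) = -692272
Delta mod 23 = 5

Delta = 5 (mod 23)


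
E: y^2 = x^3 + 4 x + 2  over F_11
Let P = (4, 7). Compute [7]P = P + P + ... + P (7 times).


k = 7 = 111_2 (binary, LSB first: 111)
Double-and-add from P = (4, 7):
  bit 0 = 1: acc = O + (4, 7) = (4, 7)
  bit 1 = 1: acc = (4, 7) + (4, 4) = O
  bit 2 = 1: acc = O + (4, 7) = (4, 7)

7P = (4, 7)


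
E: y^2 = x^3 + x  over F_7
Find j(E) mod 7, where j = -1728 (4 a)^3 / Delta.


Delta = -16(4 a^3 + 27 b^2) mod 7 = 6
-1728 * (4 a)^3 = -1728 * (4*1)^3 mod 7 = 1
j = 1 * 6^(-1) mod 7 = 6

j = 6 (mod 7)


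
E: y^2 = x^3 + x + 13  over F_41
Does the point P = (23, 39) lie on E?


Check whether y^2 = x^3 + 1 x + 13 (mod 41) for (x, y) = (23, 39).
LHS: y^2 = 39^2 mod 41 = 4
RHS: x^3 + 1 x + 13 = 23^3 + 1*23 + 13 mod 41 = 26
LHS != RHS

No, not on the curve


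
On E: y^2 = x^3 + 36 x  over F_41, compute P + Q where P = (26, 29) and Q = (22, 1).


P != Q, so use the chord formula.
s = (y2 - y1) / (x2 - x1) = (13) / (37) mod 41 = 7
x3 = s^2 - x1 - x2 mod 41 = 7^2 - 26 - 22 = 1
y3 = s (x1 - x3) - y1 mod 41 = 7 * (26 - 1) - 29 = 23

P + Q = (1, 23)


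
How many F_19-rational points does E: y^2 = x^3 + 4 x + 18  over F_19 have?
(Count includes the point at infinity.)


For each x in F_19, count y with y^2 = x^3 + 4 x + 18 mod 19:
  x = 1: RHS = 4, y in [2, 17]  -> 2 point(s)
  x = 3: RHS = 0, y in [0]  -> 1 point(s)
  x = 5: RHS = 11, y in [7, 12]  -> 2 point(s)
  x = 6: RHS = 11, y in [7, 12]  -> 2 point(s)
  x = 7: RHS = 9, y in [3, 16]  -> 2 point(s)
  x = 8: RHS = 11, y in [7, 12]  -> 2 point(s)
  x = 9: RHS = 4, y in [2, 17]  -> 2 point(s)
  x = 11: RHS = 6, y in [5, 14]  -> 2 point(s)
  x = 13: RHS = 6, y in [5, 14]  -> 2 point(s)
  x = 14: RHS = 6, y in [5, 14]  -> 2 point(s)
  x = 16: RHS = 17, y in [6, 13]  -> 2 point(s)
Affine points: 21. Add the point at infinity: total = 22.

#E(F_19) = 22


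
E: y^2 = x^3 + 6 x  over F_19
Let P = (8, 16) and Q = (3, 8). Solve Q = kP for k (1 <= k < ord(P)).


Enumerate multiples of P until we hit Q = (3, 8):
  1P = (8, 16)
  2P = (9, 17)
  3P = (3, 8)
Match found at i = 3.

k = 3


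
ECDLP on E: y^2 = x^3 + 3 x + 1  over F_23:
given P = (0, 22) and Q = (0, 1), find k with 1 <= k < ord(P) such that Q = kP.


Enumerate multiples of P until we hit Q = (0, 1):
  1P = (0, 22)
  2P = (8, 13)
  3P = (8, 10)
  4P = (0, 1)
Match found at i = 4.

k = 4


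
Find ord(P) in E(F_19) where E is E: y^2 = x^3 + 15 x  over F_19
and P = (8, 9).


Compute successive multiples of P until we hit O:
  1P = (8, 9)
  2P = (7, 12)
  3P = (13, 6)
  4P = (9, 3)
  5P = (0, 0)
  6P = (9, 16)
  7P = (13, 13)
  8P = (7, 7)
  ... (continuing to 10P)
  10P = O

ord(P) = 10


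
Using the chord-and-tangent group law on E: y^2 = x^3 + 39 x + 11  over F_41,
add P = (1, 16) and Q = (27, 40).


P != Q, so use the chord formula.
s = (y2 - y1) / (x2 - x1) = (24) / (26) mod 41 = 23
x3 = s^2 - x1 - x2 mod 41 = 23^2 - 1 - 27 = 9
y3 = s (x1 - x3) - y1 mod 41 = 23 * (1 - 9) - 16 = 5

P + Q = (9, 5)


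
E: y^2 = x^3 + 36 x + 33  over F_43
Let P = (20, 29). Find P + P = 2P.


Doubling: s = (3 x1^2 + a) / (2 y1)
s = (3*20^2 + 36) / (2*29) mod 43 = 5
x3 = s^2 - 2 x1 mod 43 = 5^2 - 2*20 = 28
y3 = s (x1 - x3) - y1 mod 43 = 5 * (20 - 28) - 29 = 17

2P = (28, 17)


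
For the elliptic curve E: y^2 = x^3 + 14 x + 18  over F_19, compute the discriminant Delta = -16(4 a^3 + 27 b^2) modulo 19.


4 a^3 + 27 b^2 = 4*14^3 + 27*18^2 = 10976 + 8748 = 19724
Delta = -16 * (19724) = -315584
Delta mod 19 = 6

Delta = 6 (mod 19)


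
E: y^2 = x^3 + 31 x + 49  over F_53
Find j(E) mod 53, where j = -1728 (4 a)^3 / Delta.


Delta = -16(4 a^3 + 27 b^2) mod 53 = 29
-1728 * (4 a)^3 = -1728 * (4*31)^3 mod 53 = 42
j = 42 * 29^(-1) mod 53 = 38

j = 38 (mod 53)


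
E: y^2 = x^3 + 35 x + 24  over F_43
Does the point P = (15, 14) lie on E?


Check whether y^2 = x^3 + 35 x + 24 (mod 43) for (x, y) = (15, 14).
LHS: y^2 = 14^2 mod 43 = 24
RHS: x^3 + 35 x + 24 = 15^3 + 35*15 + 24 mod 43 = 11
LHS != RHS

No, not on the curve


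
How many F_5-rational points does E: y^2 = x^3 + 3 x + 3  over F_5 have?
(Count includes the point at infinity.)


For each x in F_5, count y with y^2 = x^3 + 3 x + 3 mod 5:
  x = 3: RHS = 4, y in [2, 3]  -> 2 point(s)
  x = 4: RHS = 4, y in [2, 3]  -> 2 point(s)
Affine points: 4. Add the point at infinity: total = 5.

#E(F_5) = 5


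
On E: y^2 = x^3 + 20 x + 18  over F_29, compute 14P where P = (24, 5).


k = 14 = 1110_2 (binary, LSB first: 0111)
Double-and-add from P = (24, 5):
  bit 0 = 0: acc unchanged = O
  bit 1 = 1: acc = O + (6, 21) = (6, 21)
  bit 2 = 1: acc = (6, 21) + (23, 28) = (9, 17)
  bit 3 = 1: acc = (9, 17) + (19, 6) = (17, 15)

14P = (17, 15)


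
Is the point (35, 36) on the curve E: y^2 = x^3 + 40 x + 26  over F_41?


Check whether y^2 = x^3 + 40 x + 26 (mod 41) for (x, y) = (35, 36).
LHS: y^2 = 36^2 mod 41 = 25
RHS: x^3 + 40 x + 26 = 35^3 + 40*35 + 26 mod 41 = 21
LHS != RHS

No, not on the curve


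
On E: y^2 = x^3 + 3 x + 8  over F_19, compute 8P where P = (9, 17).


k = 8 = 1000_2 (binary, LSB first: 0001)
Double-and-add from P = (9, 17):
  bit 0 = 0: acc unchanged = O
  bit 1 = 0: acc unchanged = O
  bit 2 = 0: acc unchanged = O
  bit 3 = 1: acc = O + (18, 17) = (18, 17)

8P = (18, 17)


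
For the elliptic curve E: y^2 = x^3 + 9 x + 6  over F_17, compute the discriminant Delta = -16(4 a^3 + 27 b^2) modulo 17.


4 a^3 + 27 b^2 = 4*9^3 + 27*6^2 = 2916 + 972 = 3888
Delta = -16 * (3888) = -62208
Delta mod 17 = 12

Delta = 12 (mod 17)


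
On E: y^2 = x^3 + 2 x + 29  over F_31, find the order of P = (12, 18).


Compute successive multiples of P until we hit O:
  1P = (12, 18)
  2P = (7, 13)
  3P = (13, 12)
  4P = (11, 7)
  5P = (5, 28)
  6P = (23, 11)
  7P = (21, 30)
  8P = (17, 27)
  ... (continuing to 19P)
  19P = O

ord(P) = 19


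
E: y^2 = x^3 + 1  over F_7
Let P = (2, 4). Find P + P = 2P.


Doubling: s = (3 x1^2 + a) / (2 y1)
s = (3*2^2 + 0) / (2*4) mod 7 = 5
x3 = s^2 - 2 x1 mod 7 = 5^2 - 2*2 = 0
y3 = s (x1 - x3) - y1 mod 7 = 5 * (2 - 0) - 4 = 6

2P = (0, 6)


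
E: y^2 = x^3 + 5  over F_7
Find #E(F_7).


For each x in F_7, count y with y^2 = x^3 + 0 x + 5 mod 7:
  x = 3: RHS = 4, y in [2, 5]  -> 2 point(s)
  x = 5: RHS = 4, y in [2, 5]  -> 2 point(s)
  x = 6: RHS = 4, y in [2, 5]  -> 2 point(s)
Affine points: 6. Add the point at infinity: total = 7.

#E(F_7) = 7


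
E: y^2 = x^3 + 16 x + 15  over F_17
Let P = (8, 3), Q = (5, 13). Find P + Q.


P != Q, so use the chord formula.
s = (y2 - y1) / (x2 - x1) = (10) / (14) mod 17 = 8
x3 = s^2 - x1 - x2 mod 17 = 8^2 - 8 - 5 = 0
y3 = s (x1 - x3) - y1 mod 17 = 8 * (8 - 0) - 3 = 10

P + Q = (0, 10)


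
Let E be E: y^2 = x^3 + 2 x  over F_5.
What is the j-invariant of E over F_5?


Delta = -16(4 a^3 + 27 b^2) mod 5 = 3
-1728 * (4 a)^3 = -1728 * (4*2)^3 mod 5 = 4
j = 4 * 3^(-1) mod 5 = 3

j = 3 (mod 5)


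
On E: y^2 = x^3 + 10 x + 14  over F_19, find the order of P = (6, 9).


Compute successive multiples of P until we hit O:
  1P = (6, 9)
  2P = (4, 2)
  3P = (7, 16)
  4P = (17, 9)
  5P = (15, 10)
  6P = (2, 2)
  7P = (1, 14)
  8P = (13, 17)
  ... (continuing to 24P)
  24P = O

ord(P) = 24


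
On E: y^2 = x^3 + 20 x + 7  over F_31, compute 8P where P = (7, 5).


k = 8 = 1000_2 (binary, LSB first: 0001)
Double-and-add from P = (7, 5):
  bit 0 = 0: acc unchanged = O
  bit 1 = 0: acc unchanged = O
  bit 2 = 0: acc unchanged = O
  bit 3 = 1: acc = O + (21, 4) = (21, 4)

8P = (21, 4)


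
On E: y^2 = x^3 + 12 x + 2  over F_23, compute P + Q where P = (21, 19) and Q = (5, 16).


P != Q, so use the chord formula.
s = (y2 - y1) / (x2 - x1) = (20) / (7) mod 23 = 16
x3 = s^2 - x1 - x2 mod 23 = 16^2 - 21 - 5 = 0
y3 = s (x1 - x3) - y1 mod 23 = 16 * (21 - 0) - 19 = 18

P + Q = (0, 18)


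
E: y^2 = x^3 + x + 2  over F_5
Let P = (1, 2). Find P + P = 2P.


Doubling: s = (3 x1^2 + a) / (2 y1)
s = (3*1^2 + 1) / (2*2) mod 5 = 1
x3 = s^2 - 2 x1 mod 5 = 1^2 - 2*1 = 4
y3 = s (x1 - x3) - y1 mod 5 = 1 * (1 - 4) - 2 = 0

2P = (4, 0)


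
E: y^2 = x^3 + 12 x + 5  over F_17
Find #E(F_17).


For each x in F_17, count y with y^2 = x^3 + 12 x + 5 mod 17:
  x = 1: RHS = 1, y in [1, 16]  -> 2 point(s)
  x = 3: RHS = 0, y in [0]  -> 1 point(s)
  x = 4: RHS = 15, y in [7, 10]  -> 2 point(s)
  x = 6: RHS = 4, y in [2, 15]  -> 2 point(s)
  x = 8: RHS = 1, y in [1, 16]  -> 2 point(s)
  x = 9: RHS = 9, y in [3, 14]  -> 2 point(s)
  x = 16: RHS = 9, y in [3, 14]  -> 2 point(s)
Affine points: 13. Add the point at infinity: total = 14.

#E(F_17) = 14


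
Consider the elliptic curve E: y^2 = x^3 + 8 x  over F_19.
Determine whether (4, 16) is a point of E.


Check whether y^2 = x^3 + 8 x + 0 (mod 19) for (x, y) = (4, 16).
LHS: y^2 = 16^2 mod 19 = 9
RHS: x^3 + 8 x + 0 = 4^3 + 8*4 + 0 mod 19 = 1
LHS != RHS

No, not on the curve


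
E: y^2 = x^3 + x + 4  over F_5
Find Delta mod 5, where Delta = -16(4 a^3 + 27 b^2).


4 a^3 + 27 b^2 = 4*1^3 + 27*4^2 = 4 + 432 = 436
Delta = -16 * (436) = -6976
Delta mod 5 = 4

Delta = 4 (mod 5)


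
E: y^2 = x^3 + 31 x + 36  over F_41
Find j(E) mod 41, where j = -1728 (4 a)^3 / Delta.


Delta = -16(4 a^3 + 27 b^2) mod 41 = 23
-1728 * (4 a)^3 = -1728 * (4*31)^3 mod 41 = 35
j = 35 * 23^(-1) mod 41 = 14

j = 14 (mod 41)


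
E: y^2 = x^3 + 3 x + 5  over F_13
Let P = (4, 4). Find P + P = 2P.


Doubling: s = (3 x1^2 + a) / (2 y1)
s = (3*4^2 + 3) / (2*4) mod 13 = 8
x3 = s^2 - 2 x1 mod 13 = 8^2 - 2*4 = 4
y3 = s (x1 - x3) - y1 mod 13 = 8 * (4 - 4) - 4 = 9

2P = (4, 9)


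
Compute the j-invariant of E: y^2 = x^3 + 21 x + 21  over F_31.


Delta = -16(4 a^3 + 27 b^2) mod 31 = 30
-1728 * (4 a)^3 = -1728 * (4*21)^3 mod 31 = 27
j = 27 * 30^(-1) mod 31 = 4

j = 4 (mod 31)


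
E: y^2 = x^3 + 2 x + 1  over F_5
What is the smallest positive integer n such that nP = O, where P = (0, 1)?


Compute successive multiples of P until we hit O:
  1P = (0, 1)
  2P = (1, 3)
  3P = (3, 3)
  4P = (3, 2)
  5P = (1, 2)
  6P = (0, 4)
  7P = O

ord(P) = 7


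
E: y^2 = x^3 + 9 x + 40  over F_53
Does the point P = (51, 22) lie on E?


Check whether y^2 = x^3 + 9 x + 40 (mod 53) for (x, y) = (51, 22).
LHS: y^2 = 22^2 mod 53 = 7
RHS: x^3 + 9 x + 40 = 51^3 + 9*51 + 40 mod 53 = 14
LHS != RHS

No, not on the curve


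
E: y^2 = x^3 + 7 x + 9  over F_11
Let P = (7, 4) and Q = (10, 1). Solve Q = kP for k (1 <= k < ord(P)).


Enumerate multiples of P until we hit Q = (10, 1):
  1P = (7, 4)
  2P = (8, 7)
  3P = (5, 2)
  4P = (0, 3)
  5P = (2, 3)
  6P = (6, 5)
  7P = (10, 10)
  8P = (9, 3)
  9P = (9, 8)
  10P = (10, 1)
Match found at i = 10.

k = 10


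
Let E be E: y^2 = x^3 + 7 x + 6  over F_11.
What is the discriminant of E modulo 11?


4 a^3 + 27 b^2 = 4*7^3 + 27*6^2 = 1372 + 972 = 2344
Delta = -16 * (2344) = -37504
Delta mod 11 = 6

Delta = 6 (mod 11)


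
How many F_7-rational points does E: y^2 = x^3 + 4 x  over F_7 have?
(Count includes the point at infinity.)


For each x in F_7, count y with y^2 = x^3 + 4 x + 0 mod 7:
  x = 0: RHS = 0, y in [0]  -> 1 point(s)
  x = 2: RHS = 2, y in [3, 4]  -> 2 point(s)
  x = 3: RHS = 4, y in [2, 5]  -> 2 point(s)
  x = 6: RHS = 2, y in [3, 4]  -> 2 point(s)
Affine points: 7. Add the point at infinity: total = 8.

#E(F_7) = 8


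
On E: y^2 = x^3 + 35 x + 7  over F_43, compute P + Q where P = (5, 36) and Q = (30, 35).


P != Q, so use the chord formula.
s = (y2 - y1) / (x2 - x1) = (42) / (25) mod 43 = 12
x3 = s^2 - x1 - x2 mod 43 = 12^2 - 5 - 30 = 23
y3 = s (x1 - x3) - y1 mod 43 = 12 * (5 - 23) - 36 = 6

P + Q = (23, 6)


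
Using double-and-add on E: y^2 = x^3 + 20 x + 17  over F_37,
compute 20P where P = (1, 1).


k = 20 = 10100_2 (binary, LSB first: 00101)
Double-and-add from P = (1, 1):
  bit 0 = 0: acc unchanged = O
  bit 1 = 0: acc unchanged = O
  bit 2 = 1: acc = O + (18, 20) = (18, 20)
  bit 3 = 0: acc unchanged = (18, 20)
  bit 4 = 1: acc = (18, 20) + (16, 20) = (3, 17)

20P = (3, 17)


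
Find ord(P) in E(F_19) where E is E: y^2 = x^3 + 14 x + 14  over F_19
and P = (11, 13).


Compute successive multiples of P until we hit O:
  1P = (11, 13)
  2P = (3, 8)
  3P = (14, 16)
  4P = (14, 3)
  5P = (3, 11)
  6P = (11, 6)
  7P = O

ord(P) = 7


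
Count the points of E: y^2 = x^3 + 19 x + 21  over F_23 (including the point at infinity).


For each x in F_23, count y with y^2 = x^3 + 19 x + 21 mod 23:
  x = 1: RHS = 18, y in [8, 15]  -> 2 point(s)
  x = 3: RHS = 13, y in [6, 17]  -> 2 point(s)
  x = 4: RHS = 0, y in [0]  -> 1 point(s)
  x = 6: RHS = 6, y in [11, 12]  -> 2 point(s)
  x = 8: RHS = 18, y in [8, 15]  -> 2 point(s)
  x = 9: RHS = 1, y in [1, 22]  -> 2 point(s)
  x = 13: RHS = 4, y in [2, 21]  -> 2 point(s)
  x = 14: RHS = 18, y in [8, 15]  -> 2 point(s)
  x = 15: RHS = 1, y in [1, 22]  -> 2 point(s)
  x = 17: RHS = 13, y in [6, 17]  -> 2 point(s)
  x = 18: RHS = 8, y in [10, 13]  -> 2 point(s)
  x = 20: RHS = 6, y in [11, 12]  -> 2 point(s)
  x = 22: RHS = 1, y in [1, 22]  -> 2 point(s)
Affine points: 25. Add the point at infinity: total = 26.

#E(F_23) = 26


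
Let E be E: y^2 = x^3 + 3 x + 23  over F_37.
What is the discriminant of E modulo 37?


4 a^3 + 27 b^2 = 4*3^3 + 27*23^2 = 108 + 14283 = 14391
Delta = -16 * (14391) = -230256
Delta mod 37 = 32

Delta = 32 (mod 37)


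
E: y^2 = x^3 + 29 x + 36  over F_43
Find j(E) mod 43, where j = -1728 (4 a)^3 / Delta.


Delta = -16(4 a^3 + 27 b^2) mod 43 = 35
-1728 * (4 a)^3 = -1728 * (4*29)^3 mod 43 = 32
j = 32 * 35^(-1) mod 43 = 39

j = 39 (mod 43)


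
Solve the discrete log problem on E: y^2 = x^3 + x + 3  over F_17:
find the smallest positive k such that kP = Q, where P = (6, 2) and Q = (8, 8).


Enumerate multiples of P until we hit Q = (8, 8):
  1P = (6, 2)
  2P = (7, 9)
  3P = (2, 9)
  4P = (11, 11)
  5P = (8, 8)
Match found at i = 5.

k = 5


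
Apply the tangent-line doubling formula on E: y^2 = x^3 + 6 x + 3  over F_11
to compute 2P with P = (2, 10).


Doubling: s = (3 x1^2 + a) / (2 y1)
s = (3*2^2 + 6) / (2*10) mod 11 = 2
x3 = s^2 - 2 x1 mod 11 = 2^2 - 2*2 = 0
y3 = s (x1 - x3) - y1 mod 11 = 2 * (2 - 0) - 10 = 5

2P = (0, 5)


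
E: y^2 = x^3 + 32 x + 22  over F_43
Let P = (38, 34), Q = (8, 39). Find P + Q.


P != Q, so use the chord formula.
s = (y2 - y1) / (x2 - x1) = (5) / (13) mod 43 = 7
x3 = s^2 - x1 - x2 mod 43 = 7^2 - 38 - 8 = 3
y3 = s (x1 - x3) - y1 mod 43 = 7 * (38 - 3) - 34 = 39

P + Q = (3, 39)


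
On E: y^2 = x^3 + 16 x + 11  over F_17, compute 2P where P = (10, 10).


k = 2 = 10_2 (binary, LSB first: 01)
Double-and-add from P = (10, 10):
  bit 0 = 0: acc unchanged = O
  bit 1 = 1: acc = O + (10, 7) = (10, 7)

2P = (10, 7)


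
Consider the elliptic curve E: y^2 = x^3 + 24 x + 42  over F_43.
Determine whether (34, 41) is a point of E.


Check whether y^2 = x^3 + 24 x + 42 (mod 43) for (x, y) = (34, 41).
LHS: y^2 = 41^2 mod 43 = 4
RHS: x^3 + 24 x + 42 = 34^3 + 24*34 + 42 mod 43 = 0
LHS != RHS

No, not on the curve


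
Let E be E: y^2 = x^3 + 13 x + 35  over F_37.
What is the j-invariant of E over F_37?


Delta = -16(4 a^3 + 27 b^2) mod 37 = 3
-1728 * (4 a)^3 = -1728 * (4*13)^3 mod 37 = 14
j = 14 * 3^(-1) mod 37 = 17

j = 17 (mod 37)


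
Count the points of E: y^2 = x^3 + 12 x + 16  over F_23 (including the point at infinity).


For each x in F_23, count y with y^2 = x^3 + 12 x + 16 mod 23:
  x = 0: RHS = 16, y in [4, 19]  -> 2 point(s)
  x = 1: RHS = 6, y in [11, 12]  -> 2 point(s)
  x = 2: RHS = 2, y in [5, 18]  -> 2 point(s)
  x = 4: RHS = 13, y in [6, 17]  -> 2 point(s)
  x = 7: RHS = 6, y in [11, 12]  -> 2 point(s)
  x = 8: RHS = 3, y in [7, 16]  -> 2 point(s)
  x = 9: RHS = 2, y in [5, 18]  -> 2 point(s)
  x = 10: RHS = 9, y in [3, 20]  -> 2 point(s)
  x = 12: RHS = 2, y in [5, 18]  -> 2 point(s)
  x = 13: RHS = 0, y in [0]  -> 1 point(s)
  x = 15: RHS = 6, y in [11, 12]  -> 2 point(s)
  x = 16: RHS = 3, y in [7, 16]  -> 2 point(s)
  x = 17: RHS = 4, y in [2, 21]  -> 2 point(s)
  x = 22: RHS = 3, y in [7, 16]  -> 2 point(s)
Affine points: 27. Add the point at infinity: total = 28.

#E(F_23) = 28


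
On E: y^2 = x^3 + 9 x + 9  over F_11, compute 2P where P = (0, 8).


k = 2 = 10_2 (binary, LSB first: 01)
Double-and-add from P = (0, 8):
  bit 0 = 0: acc unchanged = O
  bit 1 = 1: acc = O + (5, 5) = (5, 5)

2P = (5, 5)


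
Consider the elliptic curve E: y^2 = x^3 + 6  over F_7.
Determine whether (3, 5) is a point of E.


Check whether y^2 = x^3 + 0 x + 6 (mod 7) for (x, y) = (3, 5).
LHS: y^2 = 5^2 mod 7 = 4
RHS: x^3 + 0 x + 6 = 3^3 + 0*3 + 6 mod 7 = 5
LHS != RHS

No, not on the curve


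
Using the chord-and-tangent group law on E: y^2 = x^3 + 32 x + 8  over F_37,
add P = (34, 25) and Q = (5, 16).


P != Q, so use the chord formula.
s = (y2 - y1) / (x2 - x1) = (28) / (8) mod 37 = 22
x3 = s^2 - x1 - x2 mod 37 = 22^2 - 34 - 5 = 1
y3 = s (x1 - x3) - y1 mod 37 = 22 * (34 - 1) - 25 = 35

P + Q = (1, 35)


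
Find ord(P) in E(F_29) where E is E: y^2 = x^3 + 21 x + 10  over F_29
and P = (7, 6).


Compute successive multiples of P until we hit O:
  1P = (7, 6)
  2P = (8, 9)
  3P = (23, 4)
  4P = (4, 19)
  5P = (11, 21)
  6P = (16, 11)
  7P = (26, 6)
  8P = (25, 23)
  ... (continuing to 26P)
  26P = O

ord(P) = 26


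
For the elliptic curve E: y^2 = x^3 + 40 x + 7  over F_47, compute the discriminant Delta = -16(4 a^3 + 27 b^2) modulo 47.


4 a^3 + 27 b^2 = 4*40^3 + 27*7^2 = 256000 + 1323 = 257323
Delta = -16 * (257323) = -4117168
Delta mod 47 = 32

Delta = 32 (mod 47)


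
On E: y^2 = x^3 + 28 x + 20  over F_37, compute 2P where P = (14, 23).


Doubling: s = (3 x1^2 + a) / (2 y1)
s = (3*14^2 + 28) / (2*23) mod 37 = 15
x3 = s^2 - 2 x1 mod 37 = 15^2 - 2*14 = 12
y3 = s (x1 - x3) - y1 mod 37 = 15 * (14 - 12) - 23 = 7

2P = (12, 7)


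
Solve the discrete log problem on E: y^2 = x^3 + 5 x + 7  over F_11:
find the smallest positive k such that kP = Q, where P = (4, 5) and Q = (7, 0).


Enumerate multiples of P until we hit Q = (7, 0):
  1P = (4, 5)
  2P = (7, 0)
Match found at i = 2.

k = 2


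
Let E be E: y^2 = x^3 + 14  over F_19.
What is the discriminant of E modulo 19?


4 a^3 + 27 b^2 = 4*0^3 + 27*14^2 = 0 + 5292 = 5292
Delta = -16 * (5292) = -84672
Delta mod 19 = 11

Delta = 11 (mod 19)


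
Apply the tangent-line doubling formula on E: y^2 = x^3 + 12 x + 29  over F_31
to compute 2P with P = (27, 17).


Doubling: s = (3 x1^2 + a) / (2 y1)
s = (3*27^2 + 12) / (2*17) mod 31 = 20
x3 = s^2 - 2 x1 mod 31 = 20^2 - 2*27 = 5
y3 = s (x1 - x3) - y1 mod 31 = 20 * (27 - 5) - 17 = 20

2P = (5, 20)


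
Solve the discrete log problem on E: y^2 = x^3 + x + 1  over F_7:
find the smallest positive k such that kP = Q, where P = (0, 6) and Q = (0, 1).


Enumerate multiples of P until we hit Q = (0, 1):
  1P = (0, 6)
  2P = (2, 2)
  3P = (2, 5)
  4P = (0, 1)
Match found at i = 4.

k = 4


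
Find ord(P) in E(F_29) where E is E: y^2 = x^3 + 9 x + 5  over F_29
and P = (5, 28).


Compute successive multiples of P until we hit O:
  1P = (5, 28)
  2P = (14, 2)
  3P = (23, 24)
  4P = (10, 15)
  5P = (8, 3)
  6P = (21, 28)
  7P = (3, 1)
  8P = (22, 18)
  ... (continuing to 37P)
  37P = O

ord(P) = 37


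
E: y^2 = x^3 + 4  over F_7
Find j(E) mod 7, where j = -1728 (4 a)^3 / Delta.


Delta = -16(4 a^3 + 27 b^2) mod 7 = 4
-1728 * (4 a)^3 = -1728 * (4*0)^3 mod 7 = 0
j = 0 * 4^(-1) mod 7 = 0

j = 0 (mod 7)


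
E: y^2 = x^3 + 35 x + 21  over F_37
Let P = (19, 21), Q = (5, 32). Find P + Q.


P != Q, so use the chord formula.
s = (y2 - y1) / (x2 - x1) = (11) / (23) mod 37 = 23
x3 = s^2 - x1 - x2 mod 37 = 23^2 - 19 - 5 = 24
y3 = s (x1 - x3) - y1 mod 37 = 23 * (19 - 24) - 21 = 12

P + Q = (24, 12)


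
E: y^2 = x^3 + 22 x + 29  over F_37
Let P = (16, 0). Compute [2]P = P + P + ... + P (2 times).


k = 2 = 10_2 (binary, LSB first: 01)
Double-and-add from P = (16, 0):
  bit 0 = 0: acc unchanged = O
  bit 1 = 1: acc = O + O = O

2P = O


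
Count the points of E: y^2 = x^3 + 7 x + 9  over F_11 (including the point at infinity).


For each x in F_11, count y with y^2 = x^3 + 7 x + 9 mod 11:
  x = 0: RHS = 9, y in [3, 8]  -> 2 point(s)
  x = 2: RHS = 9, y in [3, 8]  -> 2 point(s)
  x = 5: RHS = 4, y in [2, 9]  -> 2 point(s)
  x = 6: RHS = 3, y in [5, 6]  -> 2 point(s)
  x = 7: RHS = 5, y in [4, 7]  -> 2 point(s)
  x = 8: RHS = 5, y in [4, 7]  -> 2 point(s)
  x = 9: RHS = 9, y in [3, 8]  -> 2 point(s)
  x = 10: RHS = 1, y in [1, 10]  -> 2 point(s)
Affine points: 16. Add the point at infinity: total = 17.

#E(F_11) = 17


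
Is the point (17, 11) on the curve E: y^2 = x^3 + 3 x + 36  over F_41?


Check whether y^2 = x^3 + 3 x + 36 (mod 41) for (x, y) = (17, 11).
LHS: y^2 = 11^2 mod 41 = 39
RHS: x^3 + 3 x + 36 = 17^3 + 3*17 + 36 mod 41 = 39
LHS = RHS

Yes, on the curve


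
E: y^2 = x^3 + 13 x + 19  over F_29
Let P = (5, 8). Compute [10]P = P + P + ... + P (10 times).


k = 10 = 1010_2 (binary, LSB first: 0101)
Double-and-add from P = (5, 8):
  bit 0 = 0: acc unchanged = O
  bit 1 = 1: acc = O + (13, 6) = (13, 6)
  bit 2 = 0: acc unchanged = (13, 6)
  bit 3 = 1: acc = (13, 6) + (9, 16) = (6, 20)

10P = (6, 20)


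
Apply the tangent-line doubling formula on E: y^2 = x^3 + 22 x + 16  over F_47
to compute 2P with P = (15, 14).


Doubling: s = (3 x1^2 + a) / (2 y1)
s = (3*15^2 + 22) / (2*14) mod 47 = 40
x3 = s^2 - 2 x1 mod 47 = 40^2 - 2*15 = 19
y3 = s (x1 - x3) - y1 mod 47 = 40 * (15 - 19) - 14 = 14

2P = (19, 14)


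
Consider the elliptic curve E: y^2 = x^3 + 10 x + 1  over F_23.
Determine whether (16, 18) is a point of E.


Check whether y^2 = x^3 + 10 x + 1 (mod 23) for (x, y) = (16, 18).
LHS: y^2 = 18^2 mod 23 = 2
RHS: x^3 + 10 x + 1 = 16^3 + 10*16 + 1 mod 23 = 2
LHS = RHS

Yes, on the curve


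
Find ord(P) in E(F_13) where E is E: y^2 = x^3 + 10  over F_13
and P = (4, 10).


Compute successive multiples of P until we hit O:
  1P = (4, 10)
  2P = (4, 3)
  3P = O

ord(P) = 3


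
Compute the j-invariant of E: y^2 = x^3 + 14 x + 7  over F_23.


Delta = -16(4 a^3 + 27 b^2) mod 23 = 4
-1728 * (4 a)^3 = -1728 * (4*14)^3 mod 23 = 13
j = 13 * 4^(-1) mod 23 = 9

j = 9 (mod 23)


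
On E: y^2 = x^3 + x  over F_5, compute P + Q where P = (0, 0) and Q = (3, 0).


P != Q, so use the chord formula.
s = (y2 - y1) / (x2 - x1) = (0) / (3) mod 5 = 0
x3 = s^2 - x1 - x2 mod 5 = 0^2 - 0 - 3 = 2
y3 = s (x1 - x3) - y1 mod 5 = 0 * (0 - 2) - 0 = 0

P + Q = (2, 0)


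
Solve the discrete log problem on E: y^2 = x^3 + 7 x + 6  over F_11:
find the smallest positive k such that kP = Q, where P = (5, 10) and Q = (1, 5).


Enumerate multiples of P until we hit Q = (1, 5):
  1P = (5, 10)
  2P = (10, 8)
  3P = (1, 6)
  4P = (6, 0)
  5P = (1, 5)
Match found at i = 5.

k = 5


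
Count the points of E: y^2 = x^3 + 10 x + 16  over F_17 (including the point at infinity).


For each x in F_17, count y with y^2 = x^3 + 10 x + 16 mod 17:
  x = 0: RHS = 16, y in [4, 13]  -> 2 point(s)
  x = 4: RHS = 1, y in [1, 16]  -> 2 point(s)
  x = 5: RHS = 4, y in [2, 15]  -> 2 point(s)
  x = 7: RHS = 4, y in [2, 15]  -> 2 point(s)
  x = 8: RHS = 13, y in [8, 9]  -> 2 point(s)
  x = 9: RHS = 2, y in [6, 11]  -> 2 point(s)
Affine points: 12. Add the point at infinity: total = 13.

#E(F_17) = 13


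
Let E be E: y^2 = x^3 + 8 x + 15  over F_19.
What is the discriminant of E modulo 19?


4 a^3 + 27 b^2 = 4*8^3 + 27*15^2 = 2048 + 6075 = 8123
Delta = -16 * (8123) = -129968
Delta mod 19 = 11

Delta = 11 (mod 19)


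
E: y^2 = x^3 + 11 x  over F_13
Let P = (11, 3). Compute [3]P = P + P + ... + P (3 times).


k = 3 = 11_2 (binary, LSB first: 11)
Double-and-add from P = (11, 3):
  bit 0 = 1: acc = O + (11, 3) = (11, 3)
  bit 1 = 1: acc = (11, 3) + (1, 5) = (0, 0)

3P = (0, 0)


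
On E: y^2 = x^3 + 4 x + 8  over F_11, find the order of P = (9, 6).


Compute successive multiples of P until we hit O:
  1P = (9, 6)
  2P = (7, 4)
  3P = (7, 7)
  4P = (9, 5)
  5P = O

ord(P) = 5


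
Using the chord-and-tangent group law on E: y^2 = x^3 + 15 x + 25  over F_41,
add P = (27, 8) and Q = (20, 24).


P != Q, so use the chord formula.
s = (y2 - y1) / (x2 - x1) = (16) / (34) mod 41 = 27
x3 = s^2 - x1 - x2 mod 41 = 27^2 - 27 - 20 = 26
y3 = s (x1 - x3) - y1 mod 41 = 27 * (27 - 26) - 8 = 19

P + Q = (26, 19)


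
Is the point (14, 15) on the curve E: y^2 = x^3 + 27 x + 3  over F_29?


Check whether y^2 = x^3 + 27 x + 3 (mod 29) for (x, y) = (14, 15).
LHS: y^2 = 15^2 mod 29 = 22
RHS: x^3 + 27 x + 3 = 14^3 + 27*14 + 3 mod 29 = 22
LHS = RHS

Yes, on the curve


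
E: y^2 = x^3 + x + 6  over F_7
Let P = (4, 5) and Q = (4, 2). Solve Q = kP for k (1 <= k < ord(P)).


Enumerate multiples of P until we hit Q = (4, 2):
  1P = (4, 5)
  2P = (6, 2)
  3P = (1, 1)
  4P = (3, 1)
  5P = (2, 3)
  6P = (2, 4)
  7P = (3, 6)
  8P = (1, 6)
  9P = (6, 5)
  10P = (4, 2)
Match found at i = 10.

k = 10


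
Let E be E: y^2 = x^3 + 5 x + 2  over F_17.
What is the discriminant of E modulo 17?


4 a^3 + 27 b^2 = 4*5^3 + 27*2^2 = 500 + 108 = 608
Delta = -16 * (608) = -9728
Delta mod 17 = 13

Delta = 13 (mod 17)


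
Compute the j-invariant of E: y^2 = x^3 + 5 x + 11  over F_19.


Delta = -16(4 a^3 + 27 b^2) mod 19 = 15
-1728 * (4 a)^3 = -1728 * (4*5)^3 mod 19 = 1
j = 1 * 15^(-1) mod 19 = 14

j = 14 (mod 19)


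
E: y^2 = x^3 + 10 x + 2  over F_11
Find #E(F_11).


For each x in F_11, count y with y^2 = x^3 + 10 x + 2 mod 11:
  x = 3: RHS = 4, y in [2, 9]  -> 2 point(s)
  x = 5: RHS = 1, y in [1, 10]  -> 2 point(s)
  x = 6: RHS = 3, y in [5, 6]  -> 2 point(s)
  x = 8: RHS = 0, y in [0]  -> 1 point(s)
Affine points: 7. Add the point at infinity: total = 8.

#E(F_11) = 8


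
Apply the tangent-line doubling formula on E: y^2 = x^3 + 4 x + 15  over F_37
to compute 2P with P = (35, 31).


Doubling: s = (3 x1^2 + a) / (2 y1)
s = (3*35^2 + 4) / (2*31) mod 37 = 11
x3 = s^2 - 2 x1 mod 37 = 11^2 - 2*35 = 14
y3 = s (x1 - x3) - y1 mod 37 = 11 * (35 - 14) - 31 = 15

2P = (14, 15)


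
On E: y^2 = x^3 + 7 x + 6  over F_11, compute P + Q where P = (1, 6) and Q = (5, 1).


P != Q, so use the chord formula.
s = (y2 - y1) / (x2 - x1) = (6) / (4) mod 11 = 7
x3 = s^2 - x1 - x2 mod 11 = 7^2 - 1 - 5 = 10
y3 = s (x1 - x3) - y1 mod 11 = 7 * (1 - 10) - 6 = 8

P + Q = (10, 8)


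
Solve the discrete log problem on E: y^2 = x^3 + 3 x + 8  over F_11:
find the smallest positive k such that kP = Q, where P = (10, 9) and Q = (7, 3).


Enumerate multiples of P until we hit Q = (7, 3):
  1P = (10, 9)
  2P = (7, 3)
Match found at i = 2.

k = 2


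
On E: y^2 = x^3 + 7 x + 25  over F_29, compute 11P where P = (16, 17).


k = 11 = 1011_2 (binary, LSB first: 1101)
Double-and-add from P = (16, 17):
  bit 0 = 1: acc = O + (16, 17) = (16, 17)
  bit 1 = 1: acc = (16, 17) + (10, 14) = (25, 22)
  bit 2 = 0: acc unchanged = (25, 22)
  bit 3 = 1: acc = (25, 22) + (20, 4) = (19, 17)

11P = (19, 17)


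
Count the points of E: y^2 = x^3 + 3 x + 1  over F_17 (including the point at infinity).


For each x in F_17, count y with y^2 = x^3 + 3 x + 1 mod 17:
  x = 0: RHS = 1, y in [1, 16]  -> 2 point(s)
  x = 2: RHS = 15, y in [7, 10]  -> 2 point(s)
  x = 4: RHS = 9, y in [3, 14]  -> 2 point(s)
  x = 7: RHS = 8, y in [5, 12]  -> 2 point(s)
  x = 9: RHS = 9, y in [3, 14]  -> 2 point(s)
  x = 14: RHS = 16, y in [4, 13]  -> 2 point(s)
  x = 15: RHS = 4, y in [2, 15]  -> 2 point(s)
Affine points: 14. Add the point at infinity: total = 15.

#E(F_17) = 15
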